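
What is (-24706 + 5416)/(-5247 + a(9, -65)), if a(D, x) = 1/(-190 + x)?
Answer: 2459475/668993 ≈ 3.6764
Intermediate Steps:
(-24706 + 5416)/(-5247 + a(9, -65)) = (-24706 + 5416)/(-5247 + 1/(-190 - 65)) = -19290/(-5247 + 1/(-255)) = -19290/(-5247 - 1/255) = -19290/(-1337986/255) = -19290*(-255/1337986) = 2459475/668993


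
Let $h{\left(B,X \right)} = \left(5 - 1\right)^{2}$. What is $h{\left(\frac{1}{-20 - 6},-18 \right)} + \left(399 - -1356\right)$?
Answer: $1771$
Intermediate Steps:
$h{\left(B,X \right)} = 16$ ($h{\left(B,X \right)} = 4^{2} = 16$)
$h{\left(\frac{1}{-20 - 6},-18 \right)} + \left(399 - -1356\right) = 16 + \left(399 - -1356\right) = 16 + \left(399 + 1356\right) = 16 + 1755 = 1771$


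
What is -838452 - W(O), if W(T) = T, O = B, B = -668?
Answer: -837784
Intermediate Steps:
O = -668
-838452 - W(O) = -838452 - 1*(-668) = -838452 + 668 = -837784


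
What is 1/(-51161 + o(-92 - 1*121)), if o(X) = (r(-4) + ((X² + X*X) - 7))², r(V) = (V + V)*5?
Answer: 1/8224806320 ≈ 1.2158e-10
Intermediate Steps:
r(V) = 10*V (r(V) = (2*V)*5 = 10*V)
o(X) = (-47 + 2*X²)² (o(X) = (10*(-4) + ((X² + X*X) - 7))² = (-40 + ((X² + X²) - 7))² = (-40 + (2*X² - 7))² = (-40 + (-7 + 2*X²))² = (-47 + 2*X²)²)
1/(-51161 + o(-92 - 1*121)) = 1/(-51161 + (-47 + 2*(-92 - 1*121)²)²) = 1/(-51161 + (-47 + 2*(-92 - 121)²)²) = 1/(-51161 + (-47 + 2*(-213)²)²) = 1/(-51161 + (-47 + 2*45369)²) = 1/(-51161 + (-47 + 90738)²) = 1/(-51161 + 90691²) = 1/(-51161 + 8224857481) = 1/8224806320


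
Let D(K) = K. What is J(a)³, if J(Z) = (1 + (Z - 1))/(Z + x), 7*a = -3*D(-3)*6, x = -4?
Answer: 19683/2197 ≈ 8.9590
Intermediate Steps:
a = 54/7 (a = (-3*(-3)*6)/7 = (9*6)/7 = (⅐)*54 = 54/7 ≈ 7.7143)
J(Z) = Z/(-4 + Z) (J(Z) = (1 + (Z - 1))/(Z - 4) = (1 + (-1 + Z))/(-4 + Z) = Z/(-4 + Z))
J(a)³ = (54/(7*(-4 + 54/7)))³ = (54/(7*(26/7)))³ = ((54/7)*(7/26))³ = (27/13)³ = 19683/2197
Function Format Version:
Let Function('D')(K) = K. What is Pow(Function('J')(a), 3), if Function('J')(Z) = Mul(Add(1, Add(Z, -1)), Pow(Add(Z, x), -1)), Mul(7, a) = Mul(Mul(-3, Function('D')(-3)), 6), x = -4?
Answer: Rational(19683, 2197) ≈ 8.9590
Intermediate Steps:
a = Rational(54, 7) (a = Mul(Rational(1, 7), Mul(Mul(-3, -3), 6)) = Mul(Rational(1, 7), Mul(9, 6)) = Mul(Rational(1, 7), 54) = Rational(54, 7) ≈ 7.7143)
Function('J')(Z) = Mul(Z, Pow(Add(-4, Z), -1)) (Function('J')(Z) = Mul(Add(1, Add(Z, -1)), Pow(Add(Z, -4), -1)) = Mul(Add(1, Add(-1, Z)), Pow(Add(-4, Z), -1)) = Mul(Z, Pow(Add(-4, Z), -1)))
Pow(Function('J')(a), 3) = Pow(Mul(Rational(54, 7), Pow(Add(-4, Rational(54, 7)), -1)), 3) = Pow(Mul(Rational(54, 7), Pow(Rational(26, 7), -1)), 3) = Pow(Mul(Rational(54, 7), Rational(7, 26)), 3) = Pow(Rational(27, 13), 3) = Rational(19683, 2197)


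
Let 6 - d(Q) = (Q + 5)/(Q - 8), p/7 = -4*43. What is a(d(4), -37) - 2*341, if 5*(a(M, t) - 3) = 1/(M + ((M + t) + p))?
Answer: -8314357/12245 ≈ -679.00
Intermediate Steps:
p = -1204 (p = 7*(-4*43) = 7*(-172) = -1204)
d(Q) = 6 - (5 + Q)/(-8 + Q) (d(Q) = 6 - (Q + 5)/(Q - 8) = 6 - (5 + Q)/(-8 + Q))
a(M, t) = 3 + 1/(5*(-1204 + t + 2*M)) (a(M, t) = 3 + 1/(5*(M + ((M + t) - 1204))) = 3 + 1/(5*(M + (-1204 + M + t))) = 3 + 1/(5*(-1204 + t + 2*M)))
a(d(4), -37) - 2*341 = (-18059 + 15*(-37) + 30*((-53 + 5*4)/(-8 + 4)))/(5*(-1204 - 37 + 2*((-53 + 5*4)/(-8 + 4)))) - 2*341 = (-18059 - 555 + 30*((-53 + 20)/(-4)))/(5*(-1204 - 37 + 2*((-53 + 20)/(-4)))) - 1*682 = (-18059 - 555 + 30*(-¼*(-33)))/(5*(-1204 - 37 + 2*(-¼*(-33)))) - 682 = (-18059 - 555 + 30*(33/4))/(5*(-1204 - 37 + 2*(33/4))) - 682 = (-18059 - 555 + 495/2)/(5*(-1204 - 37 + 33/2)) - 682 = (⅕)*(-36733/2)/(-2449/2) - 682 = (⅕)*(-2/2449)*(-36733/2) - 682 = 36733/12245 - 682 = -8314357/12245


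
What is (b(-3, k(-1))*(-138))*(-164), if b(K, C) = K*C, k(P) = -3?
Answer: 203688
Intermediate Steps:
b(K, C) = C*K
(b(-3, k(-1))*(-138))*(-164) = (-3*(-3)*(-138))*(-164) = (9*(-138))*(-164) = -1242*(-164) = 203688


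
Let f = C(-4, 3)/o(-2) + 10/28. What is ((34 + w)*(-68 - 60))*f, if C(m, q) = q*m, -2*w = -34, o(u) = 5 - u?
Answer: 62016/7 ≈ 8859.4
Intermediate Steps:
w = 17 (w = -½*(-34) = 17)
C(m, q) = m*q
f = -19/14 (f = (-4*3)/(5 - 1*(-2)) + 10/28 = -12/(5 + 2) + 10*(1/28) = -12/7 + 5/14 = -19/14 ≈ -1.3571)
((34 + w)*(-68 - 60))*f = ((34 + 17)*(-68 - 60))*(-19/14) = (51*(-128))*(-19/14) = -6528*(-19/14) = 62016/7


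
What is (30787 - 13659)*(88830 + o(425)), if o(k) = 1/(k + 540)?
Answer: 1468228448728/965 ≈ 1.5215e+9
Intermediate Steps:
o(k) = 1/(540 + k)
(30787 - 13659)*(88830 + o(425)) = (30787 - 13659)*(88830 + 1/(540 + 425)) = 17128*(88830 + 1/965) = 17128*(85720951/965) = 1468228448728/965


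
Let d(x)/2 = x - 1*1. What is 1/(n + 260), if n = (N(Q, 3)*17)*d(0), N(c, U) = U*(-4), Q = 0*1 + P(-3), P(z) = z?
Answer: 1/668 ≈ 0.0014970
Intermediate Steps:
d(x) = -2 + 2*x (d(x) = 2*(x - 1*1) = 2*(x - 1) = 2*(-1 + x) = -2 + 2*x)
Q = -3 (Q = 0*1 - 3 = 0 - 3 = -3)
N(c, U) = -4*U
n = 408 (n = (-4*3*17)*(-2 + 2*0) = (-12*17)*(-2 + 0) = -204*(-2) = 408)
1/(n + 260) = 1/(408 + 260) = 1/668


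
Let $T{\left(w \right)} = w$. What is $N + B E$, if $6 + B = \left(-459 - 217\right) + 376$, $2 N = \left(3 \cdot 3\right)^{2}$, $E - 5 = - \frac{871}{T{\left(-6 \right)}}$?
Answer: $- \frac{91821}{2} \approx -45911.0$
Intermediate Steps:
$E = \frac{901}{6}$ ($E = 5 - \frac{871}{-6} = 5 - - \frac{871}{6} = 5 + \frac{871}{6} = \frac{901}{6} \approx 150.17$)
$N = \frac{81}{2}$ ($N = \frac{\left(3 \cdot 3\right)^{2}}{2} = \frac{9^{2}}{2} = \frac{1}{2} \cdot 81 = \frac{81}{2} \approx 40.5$)
$B = -306$ ($B = -6 + \left(\left(-459 - 217\right) + 376\right) = -6 + \left(-676 + 376\right) = -6 - 300 = -306$)
$N + B E = \frac{81}{2} - 45951 = - \frac{91821}{2}$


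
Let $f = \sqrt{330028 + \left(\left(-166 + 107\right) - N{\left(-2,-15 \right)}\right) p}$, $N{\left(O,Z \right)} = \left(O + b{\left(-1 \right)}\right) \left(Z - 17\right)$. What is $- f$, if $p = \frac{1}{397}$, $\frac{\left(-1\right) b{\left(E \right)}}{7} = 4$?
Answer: $- \frac{\sqrt{52014978509}}{397} \approx -574.48$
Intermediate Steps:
$b{\left(E \right)} = -28$ ($b{\left(E \right)} = \left(-7\right) 4 = -28$)
$N{\left(O,Z \right)} = \left(-28 + O\right) \left(-17 + Z\right)$ ($N{\left(O,Z \right)} = \left(O - 28\right) \left(Z - 17\right) = \left(-28 + O\right) \left(-17 + Z\right)$)
$p = \frac{1}{397} \approx 0.0025189$
$f = \frac{\sqrt{52014978509}}{397}$ ($f = \sqrt{330028 + \left(\left(-166 + 107\right) - \left(476 - -420 - -34 - -30\right)\right) \frac{1}{397}} = \sqrt{330028 + \left(-59 - \left(476 + 420 + 34 + 30\right)\right) \frac{1}{397}} = \sqrt{330028 + \left(-59 - 960\right) \frac{1}{397}} = \sqrt{330028 - \frac{1019}{397}} = \sqrt{\frac{131020097}{397}} = \frac{\sqrt{52014978509}}{397} \approx 574.48$)
$- f = - \frac{\sqrt{52014978509}}{397}$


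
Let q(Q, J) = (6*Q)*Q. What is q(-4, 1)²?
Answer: 9216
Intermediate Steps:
q(Q, J) = 6*Q²
q(-4, 1)² = (6*(-4)²)² = (6*16)² = 96² = 9216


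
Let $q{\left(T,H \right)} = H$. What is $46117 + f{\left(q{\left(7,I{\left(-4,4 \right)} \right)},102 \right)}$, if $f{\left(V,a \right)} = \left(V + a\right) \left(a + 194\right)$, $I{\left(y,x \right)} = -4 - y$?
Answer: $76309$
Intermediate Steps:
$f{\left(V,a \right)} = \left(194 + a\right) \left(V + a\right)$ ($f{\left(V,a \right)} = \left(V + a\right) \left(194 + a\right) = \left(194 + a\right) \left(V + a\right)$)
$46117 + f{\left(q{\left(7,I{\left(-4,4 \right)} \right)},102 \right)} = 46117 + \left(102^{2} + 194 \left(-4 - -4\right) + 194 \cdot 102 + \left(-4 - -4\right) 102\right) = 46117 + \left(10404 + 194 \left(-4 + 4\right) + 19788 + \left(-4 + 4\right) 102\right) = 46117 + \left(10404 + 194 \cdot 0 + 19788 + 0 \cdot 102\right) = 46117 + \left(10404 + 0 + 19788 + 0\right) = 46117 + 30192 = 76309$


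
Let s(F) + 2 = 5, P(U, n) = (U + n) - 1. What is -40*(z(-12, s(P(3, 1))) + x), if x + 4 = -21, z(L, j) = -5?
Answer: 1200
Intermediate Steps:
P(U, n) = -1 + U + n
s(F) = 3 (s(F) = -2 + 5 = 3)
x = -25 (x = -4 - 21 = -25)
-40*(z(-12, s(P(3, 1))) + x) = -40*(-5 - 25) = -40*(-30) = 1200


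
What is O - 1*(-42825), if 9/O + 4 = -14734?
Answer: 631154841/14738 ≈ 42825.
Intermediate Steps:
O = -9/14738 (O = 9/(-4 - 14734) = 9/(-14738) = 9*(-1/14738) = -9/14738 ≈ -0.00061067)
O - 1*(-42825) = -9/14738 - 1*(-42825) = -9/14738 + 42825 = 631154841/14738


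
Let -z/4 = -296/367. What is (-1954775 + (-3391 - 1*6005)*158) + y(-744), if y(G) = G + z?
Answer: -1262510745/367 ≈ -3.4401e+6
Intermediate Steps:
z = 1184/367 (z = -(-1184)/367 = -4*(-296/367) = 1184/367 ≈ 3.2262)
y(G) = 1184/367 + G (y(G) = G + 1184/367 = 1184/367 + G)
(-1954775 + (-3391 - 1*6005)*158) + y(-744) = (-1954775 + (-3391 - 1*6005)*158) + (1184/367 - 744) = (-1954775 + (-3391 - 6005)*158) - 271864/367 = (-1954775 - 9396*158) - 271864/367 = (-1954775 - 1484568) - 271864/367 = -3439343 - 271864/367 = -1262510745/367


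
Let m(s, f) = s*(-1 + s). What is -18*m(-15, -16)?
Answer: -4320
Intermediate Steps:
-18*m(-15, -16) = -(-270)*(-1 - 15) = -(-270)*(-16) = -18*240 = -4320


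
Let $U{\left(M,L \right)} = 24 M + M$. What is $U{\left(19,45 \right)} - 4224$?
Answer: $-3749$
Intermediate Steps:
$U{\left(M,L \right)} = 25 M$
$U{\left(19,45 \right)} - 4224 = 25 \cdot 19 - 4224 = 475 - 4224 = -3749$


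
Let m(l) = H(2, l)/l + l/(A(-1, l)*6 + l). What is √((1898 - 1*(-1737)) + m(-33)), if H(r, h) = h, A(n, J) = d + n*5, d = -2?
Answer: √90911/5 ≈ 60.303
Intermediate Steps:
A(n, J) = -2 + 5*n (A(n, J) = -2 + n*5 = -2 + 5*n)
m(l) = 1 + l/(-42 + l) (m(l) = l/l + l/((-2 + 5*(-1))*6 + l) = 1 + l/((-2 - 5)*6 + l) = 1 + l/(-7*6 + l) = 1 + l/(-42 + l))
√((1898 - 1*(-1737)) + m(-33)) = √((1898 - 1*(-1737)) + 2*(-21 - 33)/(-42 - 33)) = √((1898 + 1737) + 2*(-54)/(-75)) = √(3635 + 2*(-1/75)*(-54)) = √(3635 + 36/25) = √(90911/25) = √90911/5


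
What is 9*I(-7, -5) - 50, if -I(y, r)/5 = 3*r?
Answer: 625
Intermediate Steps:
I(y, r) = -15*r
9*I(-7, -5) - 50 = 9*(-15*(-5)) - 50 = 9*75 - 50 = 675 - 50 = 625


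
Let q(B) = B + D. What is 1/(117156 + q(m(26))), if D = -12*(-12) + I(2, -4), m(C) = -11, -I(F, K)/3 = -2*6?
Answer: 1/117325 ≈ 8.5233e-6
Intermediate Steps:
I(F, K) = 36 (I(F, K) = -(-6)*6 = -3*(-12) = 36)
D = 180 (D = -12*(-12) + 36 = 144 + 36 = 180)
q(B) = 180 + B (q(B) = B + 180 = 180 + B)
1/(117156 + q(m(26))) = 1/(117156 + (180 - 11)) = 1/(117156 + 169) = 1/117325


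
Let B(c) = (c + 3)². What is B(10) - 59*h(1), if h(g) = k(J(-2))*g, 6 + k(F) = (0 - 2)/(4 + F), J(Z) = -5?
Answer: 405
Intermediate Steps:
B(c) = (3 + c)²
k(F) = -6 - 2/(4 + F) (k(F) = -6 + (0 - 2)/(4 + F) = -6 - 2/(4 + F))
h(g) = -4*g (h(g) = (2*(-13 - 3*(-5))/(4 - 5))*g = (2*(-13 + 15)/(-1))*g = (2*(-1)*2)*g = -4*g)
B(10) - 59*h(1) = (3 + 10)² - (-236) = 13² - 59*(-4) = 169 + 236 = 405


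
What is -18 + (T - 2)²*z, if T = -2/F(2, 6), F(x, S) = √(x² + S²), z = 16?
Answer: 238/5 + 32*√10/5 ≈ 67.839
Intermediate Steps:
F(x, S) = √(S² + x²)
T = -√10/10 (T = -2/√(6² + 2²) = -2/√(36 + 4) = -2*√10/20 = -√10/10 ≈ -0.31623)
-18 + (T - 2)²*z = -18 + (-√10/10 - 2)²*16 = -18 + (-2 - √10/10)²*16 = -18 + 16*(-2 - √10/10)²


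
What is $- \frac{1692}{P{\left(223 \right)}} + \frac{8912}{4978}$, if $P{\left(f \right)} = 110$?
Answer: $- \frac{1860614}{136895} \approx -13.592$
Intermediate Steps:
$- \frac{1692}{P{\left(223 \right)}} + \frac{8912}{4978} = - \frac{1692}{110} + \frac{8912}{4978} = \left(-1692\right) \frac{1}{110} + 8912 \cdot \frac{1}{4978} = - \frac{846}{55} + \frac{4456}{2489} = - \frac{1860614}{136895}$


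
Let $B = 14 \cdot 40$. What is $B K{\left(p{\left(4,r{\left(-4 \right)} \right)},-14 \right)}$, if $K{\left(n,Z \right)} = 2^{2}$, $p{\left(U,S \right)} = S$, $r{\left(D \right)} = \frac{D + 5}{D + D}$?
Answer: $2240$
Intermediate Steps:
$r{\left(D \right)} = \frac{5 + D}{2 D}$
$K{\left(n,Z \right)} = 4$
$B = 560$
$B K{\left(p{\left(4,r{\left(-4 \right)} \right)},-14 \right)} = 560 \cdot 4 = 2240$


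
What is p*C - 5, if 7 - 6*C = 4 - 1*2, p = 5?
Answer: -⅚ ≈ -0.83333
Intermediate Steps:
C = ⅚ (C = 7/6 - (4 - 1*2)/6 = 7/6 - (4 - 2)/6 = 7/6 - ⅙*2 = 7/6 - ⅓ = ⅚ ≈ 0.83333)
p*C - 5 = 5*(⅚) - 5 = 25/6 - 5 = -⅚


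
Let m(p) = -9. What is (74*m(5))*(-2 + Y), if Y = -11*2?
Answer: 15984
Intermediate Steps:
Y = -22
(74*m(5))*(-2 + Y) = (74*(-9))*(-2 - 22) = -666*(-24) = 15984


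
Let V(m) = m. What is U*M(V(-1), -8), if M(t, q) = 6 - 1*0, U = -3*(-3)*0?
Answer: 0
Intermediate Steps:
U = 0 (U = 9*0 = 0)
M(t, q) = 6 (M(t, q) = 6 + 0 = 6)
U*M(V(-1), -8) = 0*6 = 0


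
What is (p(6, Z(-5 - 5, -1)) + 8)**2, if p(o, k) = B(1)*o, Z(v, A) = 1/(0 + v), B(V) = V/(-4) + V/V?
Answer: 625/4 ≈ 156.25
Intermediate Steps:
B(V) = 1 - V/4 (B(V) = V*(-1/4) + 1 = -V/4 + 1 = 1 - V/4)
Z(v, A) = 1/v
p(o, k) = 3*o/4 (p(o, k) = (1 - 1/4*1)*o = (1 - 1/4)*o = 3*o/4)
(p(6, Z(-5 - 5, -1)) + 8)**2 = ((3/4)*6 + 8)**2 = (9/2 + 8)**2 = (25/2)**2 = 625/4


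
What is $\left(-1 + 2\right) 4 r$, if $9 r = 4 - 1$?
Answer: $\frac{4}{3} \approx 1.3333$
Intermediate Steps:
$r = \frac{1}{3}$ ($r = \frac{4 - 1}{9} = \frac{1}{9} \cdot 3 = \frac{1}{3} \approx 0.33333$)
$\left(-1 + 2\right) 4 r = \left(-1 + 2\right) 4 \cdot \frac{1}{3} = 1 \cdot \frac{4}{3} = \frac{4}{3}$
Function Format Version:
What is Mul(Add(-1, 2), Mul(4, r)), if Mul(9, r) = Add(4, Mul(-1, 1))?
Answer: Rational(4, 3) ≈ 1.3333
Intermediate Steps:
r = Rational(1, 3) (r = Mul(Rational(1, 9), Add(4, Mul(-1, 1))) = Mul(Rational(1, 9), Add(4, -1)) = Mul(Rational(1, 9), 3) = Rational(1, 3) ≈ 0.33333)
Mul(Add(-1, 2), Mul(4, r)) = Mul(Add(-1, 2), Mul(4, Rational(1, 3))) = Mul(1, Rational(4, 3)) = Rational(4, 3)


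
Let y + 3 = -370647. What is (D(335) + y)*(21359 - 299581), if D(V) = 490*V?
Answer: 57452843000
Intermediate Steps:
y = -370650 (y = -3 - 370647 = -370650)
(D(335) + y)*(21359 - 299581) = (490*335 - 370650)*(21359 - 299581) = (164150 - 370650)*(-278222) = -206500*(-278222) = 57452843000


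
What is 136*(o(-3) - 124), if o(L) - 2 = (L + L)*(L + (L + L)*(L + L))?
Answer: -43520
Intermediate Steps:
o(L) = 2 + 2*L*(L + 4*L**2) (o(L) = 2 + (L + L)*(L + (L + L)*(L + L)) = 2 + (2*L)*(L + (2*L)*(2*L)) = 2 + (2*L)*(L + 4*L**2) = 2 + 2*L*(L + 4*L**2))
136*(o(-3) - 124) = 136*((2 + 2*(-3)**2 + 8*(-3)**3) - 124) = 136*((2 + 2*9 + 8*(-27)) - 124) = 136*((2 + 18 - 216) - 124) = 136*(-196 - 124) = 136*(-320) = -43520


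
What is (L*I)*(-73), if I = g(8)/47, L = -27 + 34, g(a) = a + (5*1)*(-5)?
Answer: 8687/47 ≈ 184.83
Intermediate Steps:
g(a) = -25 + a (g(a) = a + 5*(-5) = a - 25 = -25 + a)
L = 7
I = -17/47 (I = (-25 + 8)/47 = -17*1/47 = -17/47 ≈ -0.36170)
(L*I)*(-73) = (7*(-17/47))*(-73) = -119/47*(-73) = 8687/47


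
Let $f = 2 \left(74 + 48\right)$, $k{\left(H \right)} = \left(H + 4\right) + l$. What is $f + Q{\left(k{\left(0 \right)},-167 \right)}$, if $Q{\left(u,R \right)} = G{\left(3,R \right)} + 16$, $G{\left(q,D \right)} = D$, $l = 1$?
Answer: $93$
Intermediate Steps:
$k{\left(H \right)} = 5 + H$ ($k{\left(H \right)} = \left(H + 4\right) + 1 = \left(4 + H\right) + 1 = 5 + H$)
$Q{\left(u,R \right)} = 16 + R$ ($Q{\left(u,R \right)} = R + 16 = 16 + R$)
$f = 244$ ($f = 2 \cdot 122 = 244$)
$f + Q{\left(k{\left(0 \right)},-167 \right)} = 244 + \left(16 - 167\right) = 244 - 151 = 93$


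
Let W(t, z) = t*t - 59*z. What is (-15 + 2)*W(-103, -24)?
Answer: -156325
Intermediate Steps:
W(t, z) = t² - 59*z
(-15 + 2)*W(-103, -24) = (-15 + 2)*((-103)² - 59*(-24)) = -13*(10609 + 1416) = -13*12025 = -156325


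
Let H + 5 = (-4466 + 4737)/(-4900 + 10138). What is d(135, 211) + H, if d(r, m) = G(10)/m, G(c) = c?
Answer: -5416529/1105218 ≈ -4.9009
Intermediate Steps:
d(r, m) = 10/m
H = -25919/5238 (H = -5 + (-4466 + 4737)/(-4900 + 10138) = -5 + 271/5238 = -25919/5238 ≈ -4.9483)
d(135, 211) + H = 10/211 - 25919/5238 = -5416529/1105218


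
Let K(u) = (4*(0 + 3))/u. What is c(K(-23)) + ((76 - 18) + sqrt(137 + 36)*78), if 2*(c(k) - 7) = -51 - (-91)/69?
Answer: 2771/69 + 78*sqrt(173) ≈ 1066.1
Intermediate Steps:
K(u) = 12/u (K(u) = (4*3)/u = 12/u)
c(k) = -1231/69 (c(k) = 7 + (-51 - (-91)/69)/2 = 7 + (-51 - 1*(-91/69))/2 = 7 + (-51 + 91/69)/2 = 7 + (1/2)*(-3428/69) = 7 - 1714/69 = -1231/69)
c(K(-23)) + ((76 - 18) + sqrt(137 + 36)*78) = -1231/69 + ((76 - 18) + sqrt(137 + 36)*78) = -1231/69 + (58 + sqrt(173)*78) = -1231/69 + (58 + 78*sqrt(173)) = 2771/69 + 78*sqrt(173)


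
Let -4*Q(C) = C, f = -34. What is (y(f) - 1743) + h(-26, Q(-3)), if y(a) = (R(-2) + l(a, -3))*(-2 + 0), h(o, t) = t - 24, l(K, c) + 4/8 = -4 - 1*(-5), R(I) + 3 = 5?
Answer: -7085/4 ≈ -1771.3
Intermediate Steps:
Q(C) = -C/4
R(I) = 2 (R(I) = -3 + 5 = 2)
l(K, c) = ½ (l(K, c) = -½ + (-4 - 1*(-5)) = -½ + (-4 + 5) = -½ + 1 = ½)
h(o, t) = -24 + t
y(a) = -5 (y(a) = (2 + ½)*(-2 + 0) = (5/2)*(-2) = -5)
(y(f) - 1743) + h(-26, Q(-3)) = (-5 - 1743) + (-24 - ¼*(-3)) = -1748 + (-24 + ¾) = -1748 - 93/4 = -7085/4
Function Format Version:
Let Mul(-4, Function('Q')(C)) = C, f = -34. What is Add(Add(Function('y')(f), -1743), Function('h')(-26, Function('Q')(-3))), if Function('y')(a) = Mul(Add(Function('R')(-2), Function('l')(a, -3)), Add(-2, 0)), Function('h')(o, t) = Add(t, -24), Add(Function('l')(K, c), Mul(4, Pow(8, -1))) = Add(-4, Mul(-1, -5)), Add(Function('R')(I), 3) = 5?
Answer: Rational(-7085, 4) ≈ -1771.3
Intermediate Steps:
Function('Q')(C) = Mul(Rational(-1, 4), C)
Function('R')(I) = 2 (Function('R')(I) = Add(-3, 5) = 2)
Function('l')(K, c) = Rational(1, 2) (Function('l')(K, c) = Add(Rational(-1, 2), Add(-4, Mul(-1, -5))) = Add(Rational(-1, 2), Add(-4, 5)) = Add(Rational(-1, 2), 1) = Rational(1, 2))
Function('h')(o, t) = Add(-24, t)
Function('y')(a) = -5 (Function('y')(a) = Mul(Add(2, Rational(1, 2)), Add(-2, 0)) = Mul(Rational(5, 2), -2) = -5)
Add(Add(Function('y')(f), -1743), Function('h')(-26, Function('Q')(-3))) = Add(Add(-5, -1743), Add(-24, Mul(Rational(-1, 4), -3))) = Add(-1748, Add(-24, Rational(3, 4))) = Add(-1748, Rational(-93, 4)) = Rational(-7085, 4)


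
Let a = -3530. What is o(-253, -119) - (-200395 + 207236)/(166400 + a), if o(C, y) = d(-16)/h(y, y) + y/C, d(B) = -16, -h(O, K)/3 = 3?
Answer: 272718191/123618330 ≈ 2.2061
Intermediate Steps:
h(O, K) = -9 (h(O, K) = -3*3 = -9)
o(C, y) = 16/9 + y/C (o(C, y) = -16/(-9) + y/C = -16*(-1/9) + y/C = 16/9 + y/C)
o(-253, -119) - (-200395 + 207236)/(166400 + a) = (16/9 - 119/(-253)) - (-200395 + 207236)/(166400 - 3530) = (16/9 - 119*(-1/253)) - 6841/162870 = (16/9 + 119/253) - 6841/162870 = 5119/2277 - 1*6841/162870 = 5119/2277 - 6841/162870 = 272718191/123618330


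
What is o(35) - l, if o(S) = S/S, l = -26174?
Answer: 26175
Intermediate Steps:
o(S) = 1
o(35) - l = 1 - 1*(-26174) = 1 + 26174 = 26175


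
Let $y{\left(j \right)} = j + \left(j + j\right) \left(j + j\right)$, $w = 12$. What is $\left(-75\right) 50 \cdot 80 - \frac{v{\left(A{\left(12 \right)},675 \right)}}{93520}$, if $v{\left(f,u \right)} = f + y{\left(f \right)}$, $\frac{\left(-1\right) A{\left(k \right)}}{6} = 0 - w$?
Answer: $- \frac{350700261}{1169} \approx -3.0 \cdot 10^{5}$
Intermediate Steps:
$A{\left(k \right)} = 72$ ($A{\left(k \right)} = - 6 \left(0 - 12\right) = \left(-6\right) \left(-12\right) = 72$)
$y{\left(j \right)} = j + 4 j^{2}$ ($y{\left(j \right)} = j + 2 j 2 j = j + 4 j^{2}$)
$v{\left(f,u \right)} = f + f \left(1 + 4 f\right)$
$\left(-75\right) 50 \cdot 80 - \frac{v{\left(A{\left(12 \right)},675 \right)}}{93520} = \left(-75\right) 50 \cdot 80 - \frac{2 \cdot 72 \left(1 + 2 \cdot 72\right)}{93520} = \left(-3750\right) 80 - 2 \cdot 72 \left(1 + 144\right) \frac{1}{93520} = -300000 - 2 \cdot 72 \cdot 145 \cdot \frac{1}{93520} = -300000 - 20880 \cdot \frac{1}{93520} = -300000 - \frac{261}{1169} = - \frac{350700261}{1169}$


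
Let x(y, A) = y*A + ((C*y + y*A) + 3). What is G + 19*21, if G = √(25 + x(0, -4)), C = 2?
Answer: 399 + 2*√7 ≈ 404.29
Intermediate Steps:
x(y, A) = 3 + 2*y + 2*A*y (x(y, A) = y*A + ((2*y + y*A) + 3) = A*y + ((2*y + A*y) + 3) = A*y + (3 + 2*y + A*y) = 3 + 2*y + 2*A*y)
G = 2*√7 (G = √(25 + (3 + 2*0 + 2*(-4)*0)) = √(25 + (3 + 0 + 0)) = √(25 + 3) = √28 = 2*√7 ≈ 5.2915)
G + 19*21 = 2*√7 + 19*21 = 2*√7 + 399 = 399 + 2*√7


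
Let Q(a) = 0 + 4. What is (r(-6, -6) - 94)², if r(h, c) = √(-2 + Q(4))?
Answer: (94 - √2)² ≈ 8572.1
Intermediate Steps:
Q(a) = 4
r(h, c) = √2 (r(h, c) = √(-2 + 4) = √2)
(r(-6, -6) - 94)² = (√2 - 94)² = (-94 + √2)²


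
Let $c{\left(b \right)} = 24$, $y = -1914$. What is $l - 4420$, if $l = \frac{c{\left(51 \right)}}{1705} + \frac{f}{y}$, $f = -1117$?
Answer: $- \frac{1311104089}{296670} \approx -4419.4$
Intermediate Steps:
$l = \frac{177311}{296670}$ ($l = \frac{24}{1705} - \frac{1117}{-1914} = 24 \cdot \frac{1}{1705} - - \frac{1117}{1914} = \frac{24}{1705} + \frac{1117}{1914} = \frac{177311}{296670} \approx 0.59767$)
$l - 4420 = \frac{177311}{296670} - 4420 = - \frac{1311104089}{296670}$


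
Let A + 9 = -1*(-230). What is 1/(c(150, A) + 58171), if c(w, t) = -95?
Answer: 1/58076 ≈ 1.7219e-5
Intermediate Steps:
A = 221 (A = -9 - 1*(-230) = -9 + 230 = 221)
1/(c(150, A) + 58171) = 1/(-95 + 58171) = 1/58076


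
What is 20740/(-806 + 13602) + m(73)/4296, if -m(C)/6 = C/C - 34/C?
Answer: 270884819/167205332 ≈ 1.6201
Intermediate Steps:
m(C) = -6 + 204/C (m(C) = -6*(C/C - 34/C) = -6*(1 - 34/C) = -6 + 204/C)
20740/(-806 + 13602) + m(73)/4296 = 20740/(-806 + 13602) + (-6 + 204/73)/4296 = 20740/12796 + (-6 + 204*(1/73))*(1/4296) = 20740*(1/12796) + (-6 + 204/73)*(1/4296) = 5185/3199 - 234/73*1/4296 = 5185/3199 - 39/52268 = 270884819/167205332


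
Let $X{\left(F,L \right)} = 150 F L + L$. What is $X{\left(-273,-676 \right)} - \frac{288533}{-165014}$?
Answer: $\frac{4567839289869}{165014} \approx 2.7682 \cdot 10^{7}$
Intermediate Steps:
$X{\left(F,L \right)} = L + 150 F L$ ($X{\left(F,L \right)} = 150 F L + L = L + 150 F L$)
$X{\left(-273,-676 \right)} - \frac{288533}{-165014} = - 676 \left(1 + 150 \left(-273\right)\right) - \frac{288533}{-165014} = - 676 \left(1 - 40950\right) - - \frac{288533}{165014} = \left(-676\right) \left(-40949\right) + \frac{288533}{165014} = 27681524 + \frac{288533}{165014} = \frac{4567839289869}{165014}$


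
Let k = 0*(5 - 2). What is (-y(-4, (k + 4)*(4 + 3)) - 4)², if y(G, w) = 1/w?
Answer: 12769/784 ≈ 16.287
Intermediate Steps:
k = 0 (k = 0*3 = 0)
(-y(-4, (k + 4)*(4 + 3)) - 4)² = (-1/((0 + 4)*(4 + 3)) - 4)² = (-1/(4*7) - 4)² = (-1/28 - 4)² = (-113/28)² = 12769/784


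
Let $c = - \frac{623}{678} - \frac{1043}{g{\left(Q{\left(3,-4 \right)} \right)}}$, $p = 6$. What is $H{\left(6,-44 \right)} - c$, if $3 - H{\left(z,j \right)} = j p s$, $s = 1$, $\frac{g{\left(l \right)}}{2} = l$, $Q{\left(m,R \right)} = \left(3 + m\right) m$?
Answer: $\frac{1207753}{4068} \approx 296.89$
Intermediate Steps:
$Q{\left(m,R \right)} = m \left(3 + m\right)$
$g{\left(l \right)} = 2 l$
$c = - \frac{121597}{4068}$ ($c = - \frac{623}{678} - \frac{1043}{2 \cdot 3 \left(3 + 3\right)} = \left(-623\right) \frac{1}{678} - \frac{1043}{2 \cdot 3 \cdot 6} = - \frac{623}{678} - \frac{1043}{2 \cdot 18} = - \frac{623}{678} - \frac{1043}{36} = - \frac{121597}{4068} \approx -29.891$)
$H{\left(z,j \right)} = 3 - 6 j$ ($H{\left(z,j \right)} = 3 - j 6 \cdot 1 = 3 - 6 j 1 = 3 - 6 j$)
$H{\left(6,-44 \right)} - c = \left(3 - -264\right) - - \frac{121597}{4068} = \left(3 + 264\right) + \frac{121597}{4068} = 267 + \frac{121597}{4068} = \frac{1207753}{4068}$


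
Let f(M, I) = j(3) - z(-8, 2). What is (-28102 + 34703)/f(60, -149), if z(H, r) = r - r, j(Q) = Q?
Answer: 6601/3 ≈ 2200.3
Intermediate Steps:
z(H, r) = 0
f(M, I) = 3 (f(M, I) = 3 - 1*0 = 3 + 0 = 3)
(-28102 + 34703)/f(60, -149) = (-28102 + 34703)/3 = 6601*(1/3) = 6601/3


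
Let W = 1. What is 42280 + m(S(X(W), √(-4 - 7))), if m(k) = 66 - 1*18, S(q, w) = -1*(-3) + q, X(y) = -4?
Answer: 42328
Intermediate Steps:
S(q, w) = 3 + q
m(k) = 48 (m(k) = 66 - 18 = 48)
42280 + m(S(X(W), √(-4 - 7))) = 42280 + 48 = 42328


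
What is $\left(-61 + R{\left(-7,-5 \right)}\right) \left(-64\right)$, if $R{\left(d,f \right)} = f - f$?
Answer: $3904$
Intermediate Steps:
$R{\left(d,f \right)} = 0$
$\left(-61 + R{\left(-7,-5 \right)}\right) \left(-64\right) = \left(-61 + 0\right) \left(-64\right) = \left(-61\right) \left(-64\right) = 3904$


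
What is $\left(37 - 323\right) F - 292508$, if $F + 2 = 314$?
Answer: $-381740$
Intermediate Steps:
$F = 312$ ($F = -2 + 314 = 312$)
$\left(37 - 323\right) F - 292508 = \left(37 - 323\right) 312 - 292508 = \left(-286\right) 312 - 292508 = -89232 - 292508 = -381740$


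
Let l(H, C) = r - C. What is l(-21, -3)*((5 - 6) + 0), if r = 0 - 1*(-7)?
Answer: -10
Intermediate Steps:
r = 7 (r = 0 + 7 = 7)
l(H, C) = 7 - C
l(-21, -3)*((5 - 6) + 0) = (7 - 1*(-3))*((5 - 6) + 0) = (7 + 3)*(-1 + 0) = 10*(-1) = -10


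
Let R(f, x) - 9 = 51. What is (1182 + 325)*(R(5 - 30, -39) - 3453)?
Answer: -5113251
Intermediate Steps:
R(f, x) = 60 (R(f, x) = 9 + 51 = 60)
(1182 + 325)*(R(5 - 30, -39) - 3453) = (1182 + 325)*(60 - 3453) = 1507*(-3393) = -5113251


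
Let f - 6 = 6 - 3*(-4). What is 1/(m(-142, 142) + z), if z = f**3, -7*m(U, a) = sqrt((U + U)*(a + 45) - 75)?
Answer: 677376/9364099007 + 7*I*sqrt(53183)/9364099007 ≈ 7.2338e-5 + 1.7239e-7*I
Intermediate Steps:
f = 24 (f = 6 + (6 - 3*(-4)) = 6 + (6 + 12) = 6 + 18 = 24)
m(U, a) = -sqrt(-75 + 2*U*(45 + a))/7 (m(U, a) = -sqrt((U + U)*(a + 45) - 75)/7 = -sqrt((2*U)*(45 + a) - 75)/7 = -sqrt(2*U*(45 + a) - 75)/7 = -sqrt(-75 + 2*U*(45 + a))/7)
z = 13824 (z = 24**3 = 13824)
1/(m(-142, 142) + z) = 1/(-sqrt(-75 + 90*(-142) + 2*(-142)*142)/7 + 13824) = 1/(-sqrt(-75 - 12780 - 40328)/7 + 13824) = 1/(-I*sqrt(53183)/7 + 13824) = 1/(13824 - I*sqrt(53183)/7)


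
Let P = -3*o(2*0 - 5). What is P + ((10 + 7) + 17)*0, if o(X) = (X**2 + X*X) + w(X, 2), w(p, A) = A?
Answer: -156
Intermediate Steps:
o(X) = 2 + 2*X**2 (o(X) = (X**2 + X*X) + 2 = (X**2 + X**2) + 2 = 2*X**2 + 2 = 2 + 2*X**2)
P = -156 (P = -3*(2 + 2*(2*0 - 5)**2) = -3*(2 + 2*(0 - 5)**2) = -3*(2 + 2*(-5)**2) = -3*(2 + 2*25) = -3*(2 + 50) = -3*52 = -156)
P + ((10 + 7) + 17)*0 = -156 + ((10 + 7) + 17)*0 = -156 + (17 + 17)*0 = -156 + 34*0 = -156 + 0 = -156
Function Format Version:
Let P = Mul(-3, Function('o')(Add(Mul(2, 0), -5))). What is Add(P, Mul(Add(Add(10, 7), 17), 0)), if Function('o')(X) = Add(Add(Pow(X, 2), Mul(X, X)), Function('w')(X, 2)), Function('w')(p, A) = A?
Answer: -156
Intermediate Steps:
Function('o')(X) = Add(2, Mul(2, Pow(X, 2))) (Function('o')(X) = Add(Add(Pow(X, 2), Mul(X, X)), 2) = Add(Add(Pow(X, 2), Pow(X, 2)), 2) = Add(Mul(2, Pow(X, 2)), 2) = Add(2, Mul(2, Pow(X, 2))))
P = -156 (P = Mul(-3, Add(2, Mul(2, Pow(Add(Mul(2, 0), -5), 2)))) = Mul(-3, Add(2, Mul(2, Pow(Add(0, -5), 2)))) = Mul(-3, Add(2, Mul(2, Pow(-5, 2)))) = Mul(-3, Add(2, Mul(2, 25))) = Mul(-3, Add(2, 50)) = Mul(-3, 52) = -156)
Add(P, Mul(Add(Add(10, 7), 17), 0)) = Add(-156, Mul(Add(Add(10, 7), 17), 0)) = Add(-156, Mul(Add(17, 17), 0)) = Add(-156, Mul(34, 0)) = Add(-156, 0) = -156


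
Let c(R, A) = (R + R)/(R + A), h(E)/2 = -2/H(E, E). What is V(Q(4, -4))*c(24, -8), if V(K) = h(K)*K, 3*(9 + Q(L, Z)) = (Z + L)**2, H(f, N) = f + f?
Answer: -6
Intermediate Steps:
H(f, N) = 2*f
h(E) = -2/E (h(E) = 2*(-2*1/(2*E)) = 2*(-1/E) = -2/E)
c(R, A) = 2*R/(A + R) (c(R, A) = (2*R)/(A + R) = 2*R/(A + R))
Q(L, Z) = -9 + (L + Z)**2/3 (Q(L, Z) = -9 + (Z + L)**2/3 = -9 + (L + Z)**2/3)
V(K) = -2 (V(K) = (-2/K)*K = -2)
V(Q(4, -4))*c(24, -8) = -4*24/(-8 + 24) = -4*24/16 = -2*3 = -6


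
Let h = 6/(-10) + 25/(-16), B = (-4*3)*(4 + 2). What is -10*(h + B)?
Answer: 5933/8 ≈ 741.63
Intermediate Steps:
B = -72 (B = -12*6 = -72)
h = -173/80 (h = 6*(-⅒) + 25*(-1/16) = -⅗ - 25/16 = -173/80 ≈ -2.1625)
-10*(h + B) = -10*(-173/80 - 72) = -10*(-5933/80) = 5933/8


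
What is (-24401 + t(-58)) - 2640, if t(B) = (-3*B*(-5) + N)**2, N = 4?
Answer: 722915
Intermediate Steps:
t(B) = (4 + 15*B)**2 (t(B) = (-3*B*(-5) + 4)**2 = (15*B + 4)**2 = (4 + 15*B)**2)
(-24401 + t(-58)) - 2640 = (-24401 + (4 + 15*(-58))**2) - 2640 = (-24401 + (4 - 870)**2) - 2640 = (-24401 + (-866)**2) - 2640 = (-24401 + 749956) - 2640 = 725555 - 2640 = 722915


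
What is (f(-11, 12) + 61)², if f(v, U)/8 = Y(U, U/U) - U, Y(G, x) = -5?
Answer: 5625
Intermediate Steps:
f(v, U) = -40 - 8*U (f(v, U) = 8*(-5 - U) = -40 - 8*U)
(f(-11, 12) + 61)² = ((-40 - 8*12) + 61)² = ((-40 - 96) + 61)² = (-136 + 61)² = (-75)² = 5625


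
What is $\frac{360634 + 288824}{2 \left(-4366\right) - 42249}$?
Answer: $- \frac{649458}{50981} \approx -12.739$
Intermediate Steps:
$\frac{360634 + 288824}{2 \left(-4366\right) - 42249} = \frac{649458}{-8732 - 42249} = \frac{649458}{-50981} = 649458 \left(- \frac{1}{50981}\right) = - \frac{649458}{50981}$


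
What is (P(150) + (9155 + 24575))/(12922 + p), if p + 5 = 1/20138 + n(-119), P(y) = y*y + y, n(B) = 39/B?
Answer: 135110272360/30953797711 ≈ 4.3649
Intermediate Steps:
P(y) = y + y² (P(y) = y² + y = y + y²)
p = -12767373/2396422 (p = -5 + (1/20138 + 39/(-119)) = -5 + (1/20138 + 39*(-1/119)) = -5 + (1/20138 - 39/119) = -5 - 785263/2396422 = -12767373/2396422 ≈ -5.3277)
(P(150) + (9155 + 24575))/(12922 + p) = (150*(1 + 150) + (9155 + 24575))/(12922 - 12767373/2396422) = (150*151 + 33730)/(30953797711/2396422) = (22650 + 33730)*(2396422/30953797711) = 56380*(2396422/30953797711) = 135110272360/30953797711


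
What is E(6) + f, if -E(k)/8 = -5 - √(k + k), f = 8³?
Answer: 552 + 16*√3 ≈ 579.71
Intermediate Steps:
f = 512
E(k) = 40 + 8*√2*√k (E(k) = -8*(-5 - √(k + k)) = -8*(-5 - √(2*k)) = -8*(-5 - √2*√k) = 40 + 8*√2*√k)
E(6) + f = (40 + 8*√2*√6) + 512 = (40 + 16*√3) + 512 = 552 + 16*√3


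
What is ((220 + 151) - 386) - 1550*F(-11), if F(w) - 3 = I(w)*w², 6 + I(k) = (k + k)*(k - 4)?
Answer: -60770865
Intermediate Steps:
I(k) = -6 + 2*k*(-4 + k) (I(k) = -6 + (k + k)*(k - 4) = -6 + (2*k)*(-4 + k) = -6 + 2*k*(-4 + k))
F(w) = 3 + w²*(-6 - 8*w + 2*w²) (F(w) = 3 + (-6 - 8*w + 2*w²)*w² = 3 + w²*(-6 - 8*w + 2*w²))
((220 + 151) - 386) - 1550*F(-11) = ((220 + 151) - 386) - 1550*(3 + 2*(-11)²*(-3 + (-11)² - 4*(-11))) = (371 - 386) - 1550*(3 + 2*121*(-3 + 121 + 44)) = -15 - 1550*(3 + 2*121*162) = -15 - 1550*(3 + 39204) = -15 - 1550*39207 = -15 - 60770850 = -60770865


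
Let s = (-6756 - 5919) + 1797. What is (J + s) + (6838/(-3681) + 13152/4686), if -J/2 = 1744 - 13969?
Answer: 39020341766/2874861 ≈ 13573.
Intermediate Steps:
J = 24450 (J = -2*(1744 - 13969) = -2*(-12225) = 24450)
s = -10878 (s = -12675 + 1797 = -10878)
(J + s) + (6838/(-3681) + 13152/4686) = (24450 - 10878) + (6838/(-3681) + 13152/4686) = 13572 + (6838*(-1/3681) + 13152*(1/4686)) = 13572 + (-6838/3681 + 2192/781) = 13572 + 2728274/2874861 = 39020341766/2874861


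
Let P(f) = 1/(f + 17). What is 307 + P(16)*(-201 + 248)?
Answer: 10178/33 ≈ 308.42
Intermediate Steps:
P(f) = 1/(17 + f)
307 + P(16)*(-201 + 248) = 307 + (-201 + 248)/(17 + 16) = 307 + 47/33 = 10178/33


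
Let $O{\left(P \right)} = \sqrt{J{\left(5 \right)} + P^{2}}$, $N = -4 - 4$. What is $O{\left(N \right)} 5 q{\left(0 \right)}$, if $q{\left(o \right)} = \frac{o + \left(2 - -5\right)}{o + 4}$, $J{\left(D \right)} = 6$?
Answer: $\frac{35 \sqrt{70}}{4} \approx 73.208$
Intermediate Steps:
$N = -8$ ($N = -4 - 4 = -8$)
$q{\left(o \right)} = \frac{7 + o}{4 + o}$ ($q{\left(o \right)} = \frac{o + \left(2 + 5\right)}{4 + o} = \frac{o + 7}{4 + o} = \frac{7 + o}{4 + o}$)
$O{\left(P \right)} = \sqrt{6 + P^{2}}$
$O{\left(N \right)} 5 q{\left(0 \right)} = \sqrt{6 + \left(-8\right)^{2}} \cdot 5 \frac{7 + 0}{4 + 0} = \sqrt{6 + 64} \cdot 5 \cdot \frac{1}{4} \cdot 7 = \sqrt{70} \cdot 5 \cdot \frac{1}{4} \cdot 7 = 5 \sqrt{70} \cdot \frac{7}{4} = \frac{35 \sqrt{70}}{4}$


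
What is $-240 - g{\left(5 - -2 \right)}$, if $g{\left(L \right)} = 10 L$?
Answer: $-310$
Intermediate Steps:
$-240 - g{\left(5 - -2 \right)} = -240 - 10 \left(5 - -2\right) = -240 - 10 \left(5 + 2\right) = -240 - 10 \cdot 7 = -240 - 70 = -310$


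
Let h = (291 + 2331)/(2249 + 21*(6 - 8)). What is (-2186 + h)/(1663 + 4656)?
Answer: -4821880/13946033 ≈ -0.34575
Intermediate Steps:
h = 2622/2207 (h = 2622/(2249 + 21*(-2)) = 2622/(2249 - 42) = 2622/2207 ≈ 1.1880)
(-2186 + h)/(1663 + 4656) = (-2186 + 2622/2207)/(1663 + 4656) = -4821880/2207/6319 = -4821880/2207*1/6319 = -4821880/13946033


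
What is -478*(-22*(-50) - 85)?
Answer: -485170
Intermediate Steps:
-478*(-22*(-50) - 85) = -478*(1100 - 85) = -478*1015 = -485170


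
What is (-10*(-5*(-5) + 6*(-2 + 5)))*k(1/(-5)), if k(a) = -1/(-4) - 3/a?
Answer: -13115/2 ≈ -6557.5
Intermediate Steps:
k(a) = ¼ - 3/a (k(a) = -1*(-¼) - 3/a = ¼ - 3/a)
(-10*(-5*(-5) + 6*(-2 + 5)))*k(1/(-5)) = (-10*(-5*(-5) + 6*(-2 + 5)))*((-12 + 1/(-5))/(4*(1/(-5)))) = (-10*(25 + 6*3))*((-12 - ⅕)/(4*(-⅕))) = (-10*(25 + 18))*((¼)*(-5)*(-61/5)) = -10*43*(61/4) = -430*61/4 = -13115/2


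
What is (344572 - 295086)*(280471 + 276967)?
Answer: 27585376868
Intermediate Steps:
(344572 - 295086)*(280471 + 276967) = 49486*557438 = 27585376868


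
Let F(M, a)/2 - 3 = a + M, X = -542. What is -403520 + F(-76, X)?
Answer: -404750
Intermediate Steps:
F(M, a) = 6 + 2*M + 2*a (F(M, a) = 6 + 2*(a + M) = 6 + 2*(M + a) = 6 + (2*M + 2*a) = 6 + 2*M + 2*a)
-403520 + F(-76, X) = -403520 + (6 + 2*(-76) + 2*(-542)) = -403520 + (6 - 152 - 1084) = -403520 - 1230 = -404750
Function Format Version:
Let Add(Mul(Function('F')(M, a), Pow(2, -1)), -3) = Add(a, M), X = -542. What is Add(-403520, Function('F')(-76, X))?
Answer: -404750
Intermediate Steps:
Function('F')(M, a) = Add(6, Mul(2, M), Mul(2, a)) (Function('F')(M, a) = Add(6, Mul(2, Add(a, M))) = Add(6, Mul(2, Add(M, a))) = Add(6, Add(Mul(2, M), Mul(2, a))) = Add(6, Mul(2, M), Mul(2, a)))
Add(-403520, Function('F')(-76, X)) = Add(-403520, Add(6, Mul(2, -76), Mul(2, -542))) = Add(-403520, Add(6, -152, -1084)) = Add(-403520, -1230) = -404750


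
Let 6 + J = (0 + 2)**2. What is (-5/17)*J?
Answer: 10/17 ≈ 0.58823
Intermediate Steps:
J = -2 (J = -6 + (0 + 2)**2 = -6 + 2**2 = -6 + 4 = -2)
(-5/17)*J = -5/17*(-2) = 10/17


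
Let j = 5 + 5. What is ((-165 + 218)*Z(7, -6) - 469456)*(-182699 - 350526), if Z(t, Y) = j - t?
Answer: 250240892825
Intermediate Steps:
j = 10
Z(t, Y) = 10 - t
((-165 + 218)*Z(7, -6) - 469456)*(-182699 - 350526) = ((-165 + 218)*(10 - 1*7) - 469456)*(-182699 - 350526) = (53*(10 - 7) - 469456)*(-533225) = (53*3 - 469456)*(-533225) = (159 - 469456)*(-533225) = -469297*(-533225) = 250240892825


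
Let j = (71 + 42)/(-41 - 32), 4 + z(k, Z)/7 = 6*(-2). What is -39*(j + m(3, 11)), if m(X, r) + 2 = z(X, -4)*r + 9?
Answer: 3491982/73 ≈ 47835.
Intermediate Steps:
z(k, Z) = -112 (z(k, Z) = -28 + 7*(6*(-2)) = -28 + 7*(-12) = -28 - 84 = -112)
m(X, r) = 7 - 112*r (m(X, r) = -2 + (-112*r + 9) = -2 + (9 - 112*r) = 7 - 112*r)
j = -113/73 (j = 113/(-73) = 113*(-1/73) = -113/73 ≈ -1.5479)
-39*(j + m(3, 11)) = -39*(-113/73 + (7 - 112*11)) = -39*(-113/73 + (7 - 1232)) = -39*(-113/73 - 1225) = -39*(-89538/73) = 3491982/73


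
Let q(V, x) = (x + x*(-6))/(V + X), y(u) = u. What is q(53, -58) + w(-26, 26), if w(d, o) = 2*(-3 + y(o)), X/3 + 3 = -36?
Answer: 1327/32 ≈ 41.469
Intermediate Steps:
X = -117 (X = -9 + 3*(-36) = -9 - 108 = -117)
w(d, o) = -6 + 2*o (w(d, o) = 2*(-3 + o) = -6 + 2*o)
q(V, x) = -5*x/(-117 + V) (q(V, x) = (x + x*(-6))/(V - 117) = (x - 6*x)/(-117 + V) = (-5*x)/(-117 + V) = -5*x/(-117 + V))
q(53, -58) + w(-26, 26) = -5*(-58)/(-117 + 53) + (-6 + 2*26) = -5*(-58)/(-64) + (-6 + 52) = -5*(-58)*(-1/64) + 46 = -145/32 + 46 = 1327/32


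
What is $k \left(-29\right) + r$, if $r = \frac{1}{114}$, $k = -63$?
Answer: $\frac{208279}{114} \approx 1827.0$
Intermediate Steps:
$r = \frac{1}{114} \approx 0.0087719$
$k \left(-29\right) + r = \left(-63\right) \left(-29\right) + \frac{1}{114} = 1827 + \frac{1}{114} = \frac{208279}{114}$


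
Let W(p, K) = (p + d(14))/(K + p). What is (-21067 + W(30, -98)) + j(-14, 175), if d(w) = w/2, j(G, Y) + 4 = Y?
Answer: -1420965/68 ≈ -20897.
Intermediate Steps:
j(G, Y) = -4 + Y
d(w) = w/2 (d(w) = w*(1/2) = w/2)
W(p, K) = (7 + p)/(K + p) (W(p, K) = (p + (1/2)*14)/(K + p) = (p + 7)/(K + p) = (7 + p)/(K + p))
(-21067 + W(30, -98)) + j(-14, 175) = (-21067 + (7 + 30)/(-98 + 30)) + (-4 + 175) = (-21067 + 37/(-68)) + 171 = (-21067 - 1/68*37) + 171 = (-21067 - 37/68) + 171 = -1432593/68 + 171 = -1420965/68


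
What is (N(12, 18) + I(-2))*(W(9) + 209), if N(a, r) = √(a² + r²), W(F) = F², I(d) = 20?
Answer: 5800 + 1740*√13 ≈ 12074.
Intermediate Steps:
(N(12, 18) + I(-2))*(W(9) + 209) = (√(12² + 18²) + 20)*(9² + 209) = (√(144 + 324) + 20)*(81 + 209) = (√468 + 20)*290 = (6*√13 + 20)*290 = (20 + 6*√13)*290 = 5800 + 1740*√13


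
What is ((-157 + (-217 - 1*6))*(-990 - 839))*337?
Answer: 234221740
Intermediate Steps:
((-157 + (-217 - 1*6))*(-990 - 839))*337 = ((-157 + (-217 - 6))*(-1829))*337 = ((-157 - 223)*(-1829))*337 = -380*(-1829)*337 = 695020*337 = 234221740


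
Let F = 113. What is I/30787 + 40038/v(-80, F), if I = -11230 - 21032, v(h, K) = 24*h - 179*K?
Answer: -1947156420/681839689 ≈ -2.8557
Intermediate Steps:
v(h, K) = -179*K + 24*h
I = -32262
I/30787 + 40038/v(-80, F) = -32262/30787 + 40038/(-179*113 + 24*(-80)) = -32262*1/30787 + 40038/(-20227 - 1920) = -32262/30787 + 40038/(-22147) = -32262/30787 + 40038*(-1/22147) = -32262/30787 - 40038/22147 = -1947156420/681839689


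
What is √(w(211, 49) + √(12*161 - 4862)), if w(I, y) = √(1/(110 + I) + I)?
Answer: √(642*√5435493 + 103041*I*√2930)/321 ≈ 5.9401 + 4.5562*I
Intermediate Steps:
w(I, y) = √(I + 1/(110 + I))
√(w(211, 49) + √(12*161 - 4862)) = √(√((1 + 211*(110 + 211))/(110 + 211)) + √(12*161 - 4862)) = √(√((1 + 211*321)/321) + √(1932 - 4862)) = √(√((1 + 67731)/321) + √(-2930)) = √(√((1/321)*67732) + I*√2930) = √(√(67732/321) + I*√2930) = √(2*√5435493/321 + I*√2930)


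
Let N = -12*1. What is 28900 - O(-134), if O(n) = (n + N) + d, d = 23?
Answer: 29023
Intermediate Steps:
N = -12
O(n) = 11 + n (O(n) = (n - 12) + 23 = (-12 + n) + 23 = 11 + n)
28900 - O(-134) = 28900 - (11 - 134) = 28900 - 1*(-123) = 28900 + 123 = 29023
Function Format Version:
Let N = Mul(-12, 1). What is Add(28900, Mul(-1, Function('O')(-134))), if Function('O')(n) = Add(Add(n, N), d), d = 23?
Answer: 29023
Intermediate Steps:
N = -12
Function('O')(n) = Add(11, n) (Function('O')(n) = Add(Add(n, -12), 23) = Add(Add(-12, n), 23) = Add(11, n))
Add(28900, Mul(-1, Function('O')(-134))) = Add(28900, Mul(-1, Add(11, -134))) = Add(28900, Mul(-1, -123)) = Add(28900, 123) = 29023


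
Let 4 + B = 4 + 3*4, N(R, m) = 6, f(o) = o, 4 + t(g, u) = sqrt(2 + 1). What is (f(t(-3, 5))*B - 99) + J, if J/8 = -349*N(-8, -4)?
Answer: -16899 + 12*sqrt(3) ≈ -16878.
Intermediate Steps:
t(g, u) = -4 + sqrt(3) (t(g, u) = -4 + sqrt(2 + 1) = -4 + sqrt(3))
B = 12 (B = -4 + (4 + 3*4) = -4 + (4 + 12) = -4 + 16 = 12)
J = -16752 (J = 8*(-349*6) = 8*(-2094) = -16752)
(f(t(-3, 5))*B - 99) + J = ((-4 + sqrt(3))*12 - 99) - 16752 = ((-48 + 12*sqrt(3)) - 99) - 16752 = (-147 + 12*sqrt(3)) - 16752 = -16899 + 12*sqrt(3)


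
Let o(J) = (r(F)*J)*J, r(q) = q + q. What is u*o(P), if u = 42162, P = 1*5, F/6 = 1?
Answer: 12648600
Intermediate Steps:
F = 6 (F = 6*1 = 6)
r(q) = 2*q
P = 5
o(J) = 12*J² (o(J) = ((2*6)*J)*J = (12*J)*J = 12*J²)
u*o(P) = 42162*(12*5²) = 42162*(12*25) = 42162*300 = 12648600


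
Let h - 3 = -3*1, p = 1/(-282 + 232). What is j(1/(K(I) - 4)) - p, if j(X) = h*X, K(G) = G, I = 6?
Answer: 1/50 ≈ 0.020000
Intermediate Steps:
p = -1/50 (p = 1/(-50) = -1/50 ≈ -0.020000)
h = 0 (h = 3 - 3*1 = 3 - 3 = 0)
j(X) = 0 (j(X) = 0*X = 0)
j(1/(K(I) - 4)) - p = 0 - 1*(-1/50) = 0 + 1/50 = 1/50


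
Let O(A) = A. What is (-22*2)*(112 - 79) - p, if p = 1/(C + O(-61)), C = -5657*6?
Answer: -49372355/34003 ≈ -1452.0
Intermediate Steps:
C = -33942
p = -1/34003 (p = 1/(-33942 - 61) = 1/(-34003) = -1/34003 ≈ -2.9409e-5)
(-22*2)*(112 - 79) - p = (-22*2)*(112 - 79) - 1*(-1/34003) = -44*33 + 1/34003 = -1452 + 1/34003 = -49372355/34003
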